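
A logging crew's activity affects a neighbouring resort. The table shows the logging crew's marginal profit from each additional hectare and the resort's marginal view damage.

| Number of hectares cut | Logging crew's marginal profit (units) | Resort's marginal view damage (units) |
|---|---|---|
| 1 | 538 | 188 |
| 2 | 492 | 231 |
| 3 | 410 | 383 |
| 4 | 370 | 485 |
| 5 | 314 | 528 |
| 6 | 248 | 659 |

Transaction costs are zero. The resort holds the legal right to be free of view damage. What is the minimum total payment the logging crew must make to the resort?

802

Efficient level: marginal profit ≥ marginal view damage through level 3, so k* = 3.
With the resort holding the right, the logging crew must at least compensate total damage at k*: 188 + 231 + 383 = 802.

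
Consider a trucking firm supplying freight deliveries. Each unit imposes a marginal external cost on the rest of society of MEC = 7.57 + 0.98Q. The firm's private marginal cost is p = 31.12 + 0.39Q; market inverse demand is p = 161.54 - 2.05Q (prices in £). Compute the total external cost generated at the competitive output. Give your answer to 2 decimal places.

£1804.55

Market equilibrium (private): 31.12 + 0.39Q = 161.54 - 2.05Q → Q_m = 53.4508.
Total external cost = ∫₀^{Q_m} (7.57 + 0.98Q) dQ = 7.57×53.4508 + ½×0.98×53.4508² = 1804.5467.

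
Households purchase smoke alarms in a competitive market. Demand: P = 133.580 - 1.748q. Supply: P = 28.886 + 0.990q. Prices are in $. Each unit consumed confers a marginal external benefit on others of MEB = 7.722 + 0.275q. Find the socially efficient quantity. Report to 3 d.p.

Social marginal benefit = demand + MEB = 141.302 - 1.473q.
Set SMB = MC: 141.302 - 1.473q = 28.886 + 0.990q → q* = 45.6419.

q* = 45.642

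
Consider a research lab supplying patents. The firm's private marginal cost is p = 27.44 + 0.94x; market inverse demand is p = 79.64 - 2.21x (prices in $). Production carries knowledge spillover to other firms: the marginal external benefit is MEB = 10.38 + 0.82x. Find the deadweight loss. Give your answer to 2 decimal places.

DWL = $123.28

Market equilibrium (private): 27.44 + 0.94x = 79.64 - 2.21x → x_m = 16.5714.
Social marginal cost = private MC − MEB = 17.06 + 0.12x.
Set SMC = demand: 17.06 + 0.12x = 79.64 - 2.21x → x* = 26.8584.
Between x* and x_m the wedge demand − SMC runs linearly from 0 to MEB(x_m), so the loss is a triangle.
DWL = ½ × 10.2870 × 23.9686 = 123.2825.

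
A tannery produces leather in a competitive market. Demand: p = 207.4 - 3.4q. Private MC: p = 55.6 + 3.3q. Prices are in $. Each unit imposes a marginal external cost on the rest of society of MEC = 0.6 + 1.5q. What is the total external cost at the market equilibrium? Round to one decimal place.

$398.6

Market equilibrium (private): 55.6 + 3.3q = 207.4 - 3.4q → q_m = 22.6567.
Total external cost = ∫₀^{q_m} (0.6 + 1.5q) dq = 0.6×22.6567 + ½×1.5×22.6567² = 398.5886.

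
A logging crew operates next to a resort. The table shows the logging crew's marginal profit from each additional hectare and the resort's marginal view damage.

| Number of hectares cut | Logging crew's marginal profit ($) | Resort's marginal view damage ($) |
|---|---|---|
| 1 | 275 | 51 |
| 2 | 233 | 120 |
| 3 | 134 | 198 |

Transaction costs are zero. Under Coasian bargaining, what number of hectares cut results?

2

Bargaining reaches the level where marginal profit last exceeds marginal view damage.
That holds through level 2 (233 ≥ 120) but not at 3 (134 < 198).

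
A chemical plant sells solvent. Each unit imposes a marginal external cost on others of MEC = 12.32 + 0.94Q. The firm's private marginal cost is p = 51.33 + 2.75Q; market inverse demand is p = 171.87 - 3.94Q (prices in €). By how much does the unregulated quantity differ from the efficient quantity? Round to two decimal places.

3.83 units

Market equilibrium (private): 51.33 + 2.75Q = 171.87 - 3.94Q → Q_m = 18.0179.
Social marginal cost = private MC + MEC = 63.65 + 3.69Q.
Set SMC = demand: 63.65 + 3.69Q = 171.87 - 3.94Q → Q* = 14.1835.
Gap = |18.0179 − 14.1835| = 3.8344.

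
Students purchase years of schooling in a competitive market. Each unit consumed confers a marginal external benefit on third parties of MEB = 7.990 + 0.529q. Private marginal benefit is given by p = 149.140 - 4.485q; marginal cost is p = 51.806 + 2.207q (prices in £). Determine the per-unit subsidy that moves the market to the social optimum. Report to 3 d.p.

subsidy = £17.030 per unit

Social marginal benefit = demand + MEB = 157.130 - 3.956q.
Set SMB = MC: 157.130 - 3.956q = 51.806 + 2.207q → q* = 17.0897.
The Pigouvian subsidy equals MEB at q*: 7.990 + 0.529×17.0897 = 17.0305.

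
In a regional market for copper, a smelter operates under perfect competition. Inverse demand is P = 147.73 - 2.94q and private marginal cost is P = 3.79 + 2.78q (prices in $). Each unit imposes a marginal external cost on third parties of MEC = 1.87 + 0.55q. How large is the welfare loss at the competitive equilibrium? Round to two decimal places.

DWL = $19.68

Market equilibrium (private): 3.79 + 2.78q = 147.73 - 2.94q → q_m = 25.1643.
Social marginal cost = private MC + MEC = 5.66 + 3.33q.
Set SMC = demand: 5.66 + 3.33q = 147.73 - 2.94q → q* = 22.6587.
The welfare-loss triangle has base |q_m − q*| and height MEC(q_m) (the vertical gap between SMC and demand is zero at q* and MEC at q_m).
DWL = ½ × 2.5056 × 15.7104 = 19.6820.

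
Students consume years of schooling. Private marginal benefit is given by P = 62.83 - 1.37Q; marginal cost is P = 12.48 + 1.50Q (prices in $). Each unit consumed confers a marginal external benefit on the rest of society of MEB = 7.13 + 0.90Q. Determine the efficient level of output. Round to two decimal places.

Social marginal benefit = demand + MEB = 69.96 - 0.47Q.
Set SMB = MC: 69.96 - 0.47Q = 12.48 + 1.50Q → Q* = 29.1777.

Q* = 29.18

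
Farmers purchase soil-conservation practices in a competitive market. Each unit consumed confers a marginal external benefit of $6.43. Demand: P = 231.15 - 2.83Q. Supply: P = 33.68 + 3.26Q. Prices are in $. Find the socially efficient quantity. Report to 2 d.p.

Social marginal benefit = demand + MEB = 237.58 - 2.83Q.
Set SMB = MC: 237.58 - 2.83Q = 33.68 + 3.26Q → Q* = 33.4811.

Q* = 33.48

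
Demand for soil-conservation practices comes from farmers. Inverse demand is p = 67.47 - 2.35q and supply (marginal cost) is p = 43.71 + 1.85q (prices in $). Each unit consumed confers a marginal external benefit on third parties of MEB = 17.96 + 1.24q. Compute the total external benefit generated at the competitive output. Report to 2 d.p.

$121.44

Market equilibrium (private): 43.71 + 1.85q = 67.47 - 2.35q → q_m = 5.6571.
Total external benefit = ∫₀^{q_m} (17.96 + 1.24q) dq = 17.96×5.6571 + ½×1.24×5.6571² = 121.4432.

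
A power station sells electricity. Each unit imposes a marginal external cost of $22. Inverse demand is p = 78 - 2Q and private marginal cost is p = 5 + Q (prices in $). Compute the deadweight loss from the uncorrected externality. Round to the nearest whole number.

DWL = $81

Market equilibrium (private): 5 + Q = 78 - 2Q → Q_m = 24.3333.
Social marginal cost = private MC + MEC = 27 + Q.
Set SMC = demand: 27 + Q = 78 - 2Q → Q* = 17.0000.
The loss is the area between SMC and demand from Q* to Q_m; with linear curves that's a triangle of height MEC(Q_m).
DWL = ½ × 7.3333 × 22.0000 = 80.6663.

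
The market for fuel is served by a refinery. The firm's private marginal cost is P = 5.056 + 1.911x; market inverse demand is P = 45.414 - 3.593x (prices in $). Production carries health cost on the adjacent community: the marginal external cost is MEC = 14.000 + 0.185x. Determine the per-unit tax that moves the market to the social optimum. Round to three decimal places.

tax = $14.857 per unit

Social marginal cost = private MC + MEC = 19.056 + 2.096x.
Set SMC = demand: 19.056 + 2.096x = 45.414 - 3.593x → x* = 4.6332.
The Pigouvian tax equals MEC at x*: 14.000 + 0.185×4.6332 = 14.8571.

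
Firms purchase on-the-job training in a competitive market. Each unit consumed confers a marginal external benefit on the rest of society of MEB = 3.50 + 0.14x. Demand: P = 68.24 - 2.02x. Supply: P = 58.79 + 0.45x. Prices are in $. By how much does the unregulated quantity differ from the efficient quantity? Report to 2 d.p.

Market equilibrium (private): 58.79 + 0.45x = 68.24 - 2.02x → x_m = 3.8259.
Social marginal benefit = demand + MEB = 71.74 - 1.88x.
Set SMB = MC: 71.74 - 1.88x = 58.79 + 0.45x → x* = 5.5579.
Gap = |3.8259 − 5.5579| = 1.7320.

1.73 units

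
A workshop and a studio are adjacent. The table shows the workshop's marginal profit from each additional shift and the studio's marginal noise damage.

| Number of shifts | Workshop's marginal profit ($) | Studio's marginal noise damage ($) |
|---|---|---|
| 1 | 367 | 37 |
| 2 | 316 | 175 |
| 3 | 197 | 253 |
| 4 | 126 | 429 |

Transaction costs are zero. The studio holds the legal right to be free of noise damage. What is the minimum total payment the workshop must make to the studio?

$212

Efficient level: marginal profit ≥ marginal noise damage through level 2, so k* = 2.
With the studio holding the right, the workshop must at least compensate total damage at k*: 37 + 175 = 212.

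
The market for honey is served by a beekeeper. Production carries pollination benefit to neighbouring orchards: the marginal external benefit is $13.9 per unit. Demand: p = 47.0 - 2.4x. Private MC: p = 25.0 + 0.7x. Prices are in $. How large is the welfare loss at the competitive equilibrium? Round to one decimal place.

DWL = $31.2

Market equilibrium (private): 25.0 + 0.7x = 47.0 - 2.4x → x_m = 7.0968.
Social marginal cost = private MC − MEB = 11.1 + 0.7x.
Set SMC = demand: 11.1 + 0.7x = 47.0 - 2.4x → x* = 11.5806.
Between x* and x_m the wedge demand − SMC runs linearly from 0 to MEB(x_m), so the loss is a triangle.
DWL = ½ × 4.4838 × 13.9000 = 31.1624.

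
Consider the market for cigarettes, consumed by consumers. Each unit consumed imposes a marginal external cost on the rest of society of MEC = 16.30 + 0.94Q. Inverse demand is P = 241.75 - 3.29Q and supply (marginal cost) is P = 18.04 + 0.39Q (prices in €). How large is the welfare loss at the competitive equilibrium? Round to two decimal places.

Market equilibrium (private): 18.04 + 0.39Q = 241.75 - 3.29Q → Q_m = 60.7908.
Social marginal benefit = demand − MEC = 225.45 - 4.23Q.
Set SMB = MC: 225.45 - 4.23Q = 18.04 + 0.39Q → Q* = 44.8939.
The loss is the area between SMB and MC from Q* to Q_m; with linear curves that's a triangle of height MEC(Q_m).
DWL = ½ × 15.8969 × 73.4433 = 583.7604.

DWL = €583.76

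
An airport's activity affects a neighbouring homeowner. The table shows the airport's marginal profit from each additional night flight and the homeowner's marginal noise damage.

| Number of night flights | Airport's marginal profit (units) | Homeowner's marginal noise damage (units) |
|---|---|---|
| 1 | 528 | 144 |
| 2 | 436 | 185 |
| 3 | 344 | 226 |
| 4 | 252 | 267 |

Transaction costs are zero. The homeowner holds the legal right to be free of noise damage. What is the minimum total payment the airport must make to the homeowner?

555

Efficient level: marginal profit ≥ marginal noise damage through level 3, so k* = 3.
With the homeowner holding the right, the airport must at least compensate total damage at k*: 144 + 185 + 226 = 555.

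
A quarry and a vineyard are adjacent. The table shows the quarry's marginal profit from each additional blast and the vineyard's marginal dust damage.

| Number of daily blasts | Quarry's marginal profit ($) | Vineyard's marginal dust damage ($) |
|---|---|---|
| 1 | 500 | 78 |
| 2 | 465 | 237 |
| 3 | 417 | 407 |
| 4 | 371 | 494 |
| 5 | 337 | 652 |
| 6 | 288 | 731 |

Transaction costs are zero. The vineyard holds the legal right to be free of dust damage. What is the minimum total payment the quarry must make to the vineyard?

Efficient level: marginal profit ≥ marginal dust damage through level 3, so k* = 3.
With the vineyard holding the right, the quarry must at least compensate total damage at k*: 78 + 237 + 407 = 722.

$722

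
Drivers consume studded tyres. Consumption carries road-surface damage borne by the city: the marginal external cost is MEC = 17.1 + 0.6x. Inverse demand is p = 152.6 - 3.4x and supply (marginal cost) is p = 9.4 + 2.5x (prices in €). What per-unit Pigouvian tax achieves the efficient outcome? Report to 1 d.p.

tax = €28.7 per unit

Social marginal benefit = demand − MEC = 135.5 - 4.0x.
Set SMB = MC: 135.5 - 4.0x = 9.4 + 2.5x → x* = 19.4000.
The Pigouvian tax equals MEC at x*: 17.1 + 0.6×19.4000 = 28.7400.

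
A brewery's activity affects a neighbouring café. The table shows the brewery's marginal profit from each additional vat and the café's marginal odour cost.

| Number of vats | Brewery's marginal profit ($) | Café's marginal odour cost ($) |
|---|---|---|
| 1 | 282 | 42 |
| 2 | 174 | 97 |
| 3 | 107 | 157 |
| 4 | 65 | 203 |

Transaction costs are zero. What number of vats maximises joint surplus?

2

Bargaining reaches the level where marginal profit last exceeds marginal odour cost.
That holds through level 2 (174 ≥ 97) but not at 3 (107 < 157).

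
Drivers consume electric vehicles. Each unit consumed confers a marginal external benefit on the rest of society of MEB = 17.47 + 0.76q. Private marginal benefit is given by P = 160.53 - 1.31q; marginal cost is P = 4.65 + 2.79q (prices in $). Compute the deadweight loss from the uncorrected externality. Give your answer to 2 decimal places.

Market equilibrium (private): 4.65 + 2.79q = 160.53 - 1.31q → q_m = 38.0195.
Social marginal benefit = demand + MEB = 178.00 - 0.55q.
Set SMB = MC: 178.00 - 0.55q = 4.65 + 2.79q → q* = 51.9012.
The welfare-loss triangle has base |q_m − q*| and height MEB(q_m) (the vertical gap between SMB and MC is zero at q* and MEB at q_m).
DWL = ½ × 13.8817 × 46.3648 = 321.8111.

DWL = $321.81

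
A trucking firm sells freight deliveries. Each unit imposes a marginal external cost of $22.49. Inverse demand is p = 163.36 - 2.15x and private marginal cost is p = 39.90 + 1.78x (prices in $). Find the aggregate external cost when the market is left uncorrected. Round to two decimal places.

$706.52

Market equilibrium (private): 39.90 + 1.78x = 163.36 - 2.15x → x_m = 31.4148.
Total external cost = MEC × x_m = 22.49 × 31.4148 = 706.5189.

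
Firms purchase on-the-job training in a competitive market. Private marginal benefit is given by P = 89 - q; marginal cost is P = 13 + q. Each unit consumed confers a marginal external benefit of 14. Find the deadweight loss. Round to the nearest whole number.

DWL = 49

Market equilibrium (private): 13 + q = 89 - q → q_m = 38.0000.
Social marginal benefit = demand + MEB = 103 - q.
Set SMB = MC: 103 - q = 13 + q → q* = 45.0000.
Between q* and q_m the wedge SMB − MC runs linearly from 0 to MEB(q_m), so the loss is a triangle.
DWL = ½ × 7.0000 × 14.0000 = 49.0000.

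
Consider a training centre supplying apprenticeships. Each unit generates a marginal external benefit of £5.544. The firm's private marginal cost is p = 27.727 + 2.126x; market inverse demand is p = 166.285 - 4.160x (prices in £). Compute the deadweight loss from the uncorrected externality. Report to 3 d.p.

DWL = £2.445

Market equilibrium (private): 27.727 + 2.126x = 166.285 - 4.160x → x_m = 22.0423.
Social marginal cost = private MC − MEB = 22.183 + 2.126x.
Set SMC = demand: 22.183 + 2.126x = 166.285 - 4.160x → x* = 22.9243.
The welfare-loss triangle has base |x_m − x*| and height MEB(x_m) (the vertical gap between SMC and demand is zero at x* and MEB at x_m).
DWL = ½ × 0.8820 × 5.5440 = 2.4449.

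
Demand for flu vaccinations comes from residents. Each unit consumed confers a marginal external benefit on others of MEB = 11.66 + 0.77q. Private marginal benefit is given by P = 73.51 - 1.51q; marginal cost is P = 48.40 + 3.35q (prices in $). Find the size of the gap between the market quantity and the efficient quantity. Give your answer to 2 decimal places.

3.82 units

Market equilibrium (private): 48.40 + 3.35q = 73.51 - 1.51q → q_m = 5.1667.
Social marginal benefit = demand + MEB = 85.17 - 0.74q.
Set SMB = MC: 85.17 - 0.74q = 48.40 + 3.35q → q* = 8.9902.
Gap = |5.1667 − 8.9902| = 3.8235.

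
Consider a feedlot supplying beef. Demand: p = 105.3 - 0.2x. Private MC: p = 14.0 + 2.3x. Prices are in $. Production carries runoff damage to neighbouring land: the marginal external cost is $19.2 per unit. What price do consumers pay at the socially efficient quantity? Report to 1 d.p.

P = $99.5

Social marginal cost = private MC + MEC = 33.2 + 2.3x.
Set SMC = demand: 33.2 + 2.3x = 105.3 - 0.2x → x* = 28.8400.
Consumer price on the demand curve at x*: 105.3 − 0.2×28.8400 = 99.5320.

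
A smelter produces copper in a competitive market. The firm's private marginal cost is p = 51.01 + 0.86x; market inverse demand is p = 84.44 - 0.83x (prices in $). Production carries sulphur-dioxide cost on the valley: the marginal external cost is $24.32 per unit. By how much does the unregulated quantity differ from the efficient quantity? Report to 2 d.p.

14.39 units

Market equilibrium (private): 51.01 + 0.86x = 84.44 - 0.83x → x_m = 19.7811.
Social marginal cost = private MC + MEC = 75.33 + 0.86x.
Set SMC = demand: 75.33 + 0.86x = 84.44 - 0.83x → x* = 5.3905.
Gap = |19.7811 − 5.3905| = 14.3906.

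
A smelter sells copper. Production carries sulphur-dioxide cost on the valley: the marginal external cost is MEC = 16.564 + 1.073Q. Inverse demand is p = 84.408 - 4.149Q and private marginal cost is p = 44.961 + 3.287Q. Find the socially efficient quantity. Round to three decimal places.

Social marginal cost = private MC + MEC = 61.525 + 4.360Q.
Set SMC = demand: 61.525 + 4.360Q = 84.408 - 4.149Q → Q* = 2.6893.

Q* = 2.689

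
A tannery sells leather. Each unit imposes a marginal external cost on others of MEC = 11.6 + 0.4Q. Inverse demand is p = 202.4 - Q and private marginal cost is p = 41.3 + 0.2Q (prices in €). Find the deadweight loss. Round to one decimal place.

DWL = €1332.5

Market equilibrium (private): 41.3 + 0.2Q = 202.4 - Q → Q_m = 134.2500.
Social marginal cost = private MC + MEC = 52.9 + 0.6Q.
Set SMC = demand: 52.9 + 0.6Q = 202.4 - Q → Q* = 93.4375.
The loss is the area between SMC and demand from Q* to Q_m; with linear curves that's a triangle of height MEC(Q_m).
DWL = ½ × 40.8125 × 65.3000 = 1332.5281.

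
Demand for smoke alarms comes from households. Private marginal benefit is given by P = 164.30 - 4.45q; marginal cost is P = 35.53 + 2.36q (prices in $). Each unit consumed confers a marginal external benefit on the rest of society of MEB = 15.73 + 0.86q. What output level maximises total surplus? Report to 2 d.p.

Social marginal benefit = demand + MEB = 180.03 - 3.59q.
Set SMB = MC: 180.03 - 3.59q = 35.53 + 2.36q → q* = 24.2857.

q* = 24.29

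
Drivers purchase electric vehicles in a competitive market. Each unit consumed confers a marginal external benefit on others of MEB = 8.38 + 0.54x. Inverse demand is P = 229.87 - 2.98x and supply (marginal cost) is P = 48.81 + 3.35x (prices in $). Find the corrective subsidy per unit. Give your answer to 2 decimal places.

Social marginal benefit = demand + MEB = 238.25 - 2.44x.
Set SMB = MC: 238.25 - 2.44x = 48.81 + 3.35x → x* = 32.7185.
The Pigouvian subsidy equals MEB at x*: 8.38 + 0.54×32.7185 = 26.0480.

subsidy = $26.05 per unit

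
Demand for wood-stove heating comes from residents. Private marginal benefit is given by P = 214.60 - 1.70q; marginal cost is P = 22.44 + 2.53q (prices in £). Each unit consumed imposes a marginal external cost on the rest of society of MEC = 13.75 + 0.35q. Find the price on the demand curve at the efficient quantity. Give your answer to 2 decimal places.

P = £148.38

Social marginal benefit = demand − MEC = 200.85 - 2.05q.
Set SMB = MC: 200.85 - 2.05q = 22.44 + 2.53q → q* = 38.9541.
Consumer price on the demand curve at q*: 214.60 − 1.70×38.9541 = 148.3780.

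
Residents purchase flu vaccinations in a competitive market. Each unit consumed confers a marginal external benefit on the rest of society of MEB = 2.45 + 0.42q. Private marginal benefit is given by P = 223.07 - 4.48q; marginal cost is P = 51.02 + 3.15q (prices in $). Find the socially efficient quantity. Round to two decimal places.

Social marginal benefit = demand + MEB = 225.52 - 4.06q.
Set SMB = MC: 225.52 - 4.06q = 51.02 + 3.15q → q* = 24.2025.

q* = 24.20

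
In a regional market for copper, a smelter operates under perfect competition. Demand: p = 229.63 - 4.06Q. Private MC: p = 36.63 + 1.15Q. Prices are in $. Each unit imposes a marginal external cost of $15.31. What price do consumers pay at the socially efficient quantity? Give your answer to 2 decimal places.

Social marginal cost = private MC + MEC = 51.94 + 1.15Q.
Set SMC = demand: 51.94 + 1.15Q = 229.63 - 4.06Q → Q* = 34.1056.
Consumer price on the demand curve at Q*: 229.63 − 4.06×34.1056 = 91.1613.

P = $91.16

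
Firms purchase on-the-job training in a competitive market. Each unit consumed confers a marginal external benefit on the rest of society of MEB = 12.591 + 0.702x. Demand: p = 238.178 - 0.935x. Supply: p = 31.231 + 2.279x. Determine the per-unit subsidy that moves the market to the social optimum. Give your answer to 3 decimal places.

Social marginal benefit = demand + MEB = 250.769 - 0.233x.
Set SMB = MC: 250.769 - 0.233x = 31.231 + 2.279x → x* = 87.3957.
The Pigouvian subsidy equals MEB at x*: 12.591 + 0.702×87.3957 = 73.9428.

subsidy = 73.943 per unit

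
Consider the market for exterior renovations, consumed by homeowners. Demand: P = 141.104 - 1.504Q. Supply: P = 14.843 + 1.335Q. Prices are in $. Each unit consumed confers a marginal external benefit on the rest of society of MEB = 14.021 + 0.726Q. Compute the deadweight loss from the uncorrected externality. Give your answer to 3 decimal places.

Market equilibrium (private): 14.843 + 1.335Q = 141.104 - 1.504Q → Q_m = 44.4738.
Social marginal benefit = demand + MEB = 155.125 - 0.778Q.
Set SMB = MC: 155.125 - 0.778Q = 14.843 + 1.335Q → Q* = 66.3900.
Height of the DWL triangle at Q_m is SMB(Q_m) − MC(Q_m) = MEB(Q_m) = 46.3089.
DWL = ½ × 21.9162 × 46.3089 = 507.4576.

DWL = $507.458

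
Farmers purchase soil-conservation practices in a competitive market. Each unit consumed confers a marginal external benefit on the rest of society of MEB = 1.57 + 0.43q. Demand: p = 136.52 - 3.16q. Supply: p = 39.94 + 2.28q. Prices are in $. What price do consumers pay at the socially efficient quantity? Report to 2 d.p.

P = $74.61

Social marginal benefit = demand + MEB = 138.09 - 2.73q.
Set SMB = MC: 138.09 - 2.73q = 39.94 + 2.28q → q* = 19.5908.
Consumer price on the demand curve at q*: 136.52 − 3.16×19.5908 = 74.6131.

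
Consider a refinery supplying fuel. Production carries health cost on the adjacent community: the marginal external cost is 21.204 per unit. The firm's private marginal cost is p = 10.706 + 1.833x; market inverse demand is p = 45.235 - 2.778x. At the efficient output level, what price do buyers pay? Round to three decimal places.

Social marginal cost = private MC + MEC = 31.910 + 1.833x.
Set SMC = demand: 31.910 + 1.833x = 45.235 - 2.778x → x* = 2.8898.
Consumer price on the demand curve at x*: 45.235 − 2.778×2.8898 = 37.2071.

P = 37.207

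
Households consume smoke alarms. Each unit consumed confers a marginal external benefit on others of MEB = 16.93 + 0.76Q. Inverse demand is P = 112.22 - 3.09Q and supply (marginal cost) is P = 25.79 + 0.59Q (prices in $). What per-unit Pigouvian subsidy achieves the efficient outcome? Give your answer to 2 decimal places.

Social marginal benefit = demand + MEB = 129.15 - 2.33Q.
Set SMB = MC: 129.15 - 2.33Q = 25.79 + 0.59Q → Q* = 35.3973.
The Pigouvian subsidy equals MEB at Q*: 16.93 + 0.76×35.3973 = 43.8319.

subsidy = $43.83 per unit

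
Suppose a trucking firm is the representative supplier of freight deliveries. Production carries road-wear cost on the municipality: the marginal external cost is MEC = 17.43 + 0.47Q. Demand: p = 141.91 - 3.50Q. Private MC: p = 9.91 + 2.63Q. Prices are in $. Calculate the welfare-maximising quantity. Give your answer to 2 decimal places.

Social marginal cost = private MC + MEC = 27.34 + 3.10Q.
Set SMC = demand: 27.34 + 3.10Q = 141.91 - 3.50Q → Q* = 17.3591.

Q* = 17.36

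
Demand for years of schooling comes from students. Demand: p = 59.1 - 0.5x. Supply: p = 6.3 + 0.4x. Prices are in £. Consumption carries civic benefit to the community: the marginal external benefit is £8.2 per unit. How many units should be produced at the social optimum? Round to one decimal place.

Social marginal benefit = demand + MEB = 67.3 - 0.5x.
Set SMB = MC: 67.3 - 0.5x = 6.3 + 0.4x → x* = 67.7778.

x* = 67.8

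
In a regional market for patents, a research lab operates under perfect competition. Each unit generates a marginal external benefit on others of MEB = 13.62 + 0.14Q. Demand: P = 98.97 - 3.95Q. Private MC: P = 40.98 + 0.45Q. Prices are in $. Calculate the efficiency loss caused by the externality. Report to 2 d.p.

Market equilibrium (private): 40.98 + 0.45Q = 98.97 - 3.95Q → Q_m = 13.1795.
Social marginal cost = private MC − MEB = 27.36 + 0.31Q.
Set SMC = demand: 27.36 + 0.31Q = 98.97 - 3.95Q → Q* = 16.8099.
The loss is the area between SMC and demand from Q* to Q_m; with linear curves that's a triangle of height MEB(Q_m).
DWL = ½ × 3.6304 × 15.4651 = 28.0722.

DWL = $28.07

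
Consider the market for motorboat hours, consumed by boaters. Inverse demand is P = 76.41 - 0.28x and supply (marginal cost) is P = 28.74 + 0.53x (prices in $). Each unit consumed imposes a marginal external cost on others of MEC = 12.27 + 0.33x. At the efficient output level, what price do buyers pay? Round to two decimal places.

P = $67.72

Social marginal benefit = demand − MEC = 64.14 - 0.61x.
Set SMB = MC: 64.14 - 0.61x = 28.74 + 0.53x → x* = 31.0526.
Consumer price on the demand curve at x*: 76.41 − 0.28×31.0526 = 67.7153.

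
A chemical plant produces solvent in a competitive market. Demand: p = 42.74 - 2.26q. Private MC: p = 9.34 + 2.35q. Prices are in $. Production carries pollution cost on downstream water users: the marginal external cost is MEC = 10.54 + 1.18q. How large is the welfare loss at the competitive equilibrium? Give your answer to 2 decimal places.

DWL = $31.47

Market equilibrium (private): 9.34 + 2.35q = 42.74 - 2.26q → q_m = 7.2451.
Social marginal cost = private MC + MEC = 19.88 + 3.53q.
Set SMC = demand: 19.88 + 3.53q = 42.74 - 2.26q → q* = 3.9482.
Between q* and q_m the wedge SMC − demand runs linearly from 0 to MEC(q_m), so the loss is a triangle.
DWL = ½ × 3.2969 × 19.0892 = 31.4676.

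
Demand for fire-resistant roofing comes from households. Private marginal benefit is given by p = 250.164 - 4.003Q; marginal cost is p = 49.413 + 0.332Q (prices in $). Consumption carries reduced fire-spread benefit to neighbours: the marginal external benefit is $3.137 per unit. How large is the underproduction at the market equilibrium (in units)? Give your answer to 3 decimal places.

Market equilibrium (private): 49.413 + 0.332Q = 250.164 - 4.003Q → Q_m = 46.3093.
Social marginal benefit = demand + MEB = 253.301 - 4.003Q.
Set SMB = MC: 253.301 - 4.003Q = 49.413 + 0.332Q → Q* = 47.0330.
Gap = |46.3093 − 47.0330| = 0.7237.

0.724 units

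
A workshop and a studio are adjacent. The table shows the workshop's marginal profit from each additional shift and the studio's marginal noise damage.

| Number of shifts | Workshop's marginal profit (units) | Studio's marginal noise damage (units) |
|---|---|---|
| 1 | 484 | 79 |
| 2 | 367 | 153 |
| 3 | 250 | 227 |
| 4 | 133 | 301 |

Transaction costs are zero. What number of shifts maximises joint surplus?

Bargaining reaches the level where marginal profit last exceeds marginal noise damage.
That holds through level 3 (250 ≥ 227) but not at 4 (133 < 301).

3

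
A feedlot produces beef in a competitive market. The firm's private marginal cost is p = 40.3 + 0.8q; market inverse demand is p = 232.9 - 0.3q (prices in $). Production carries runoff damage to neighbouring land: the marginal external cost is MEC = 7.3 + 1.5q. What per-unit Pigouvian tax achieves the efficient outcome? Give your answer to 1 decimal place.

tax = $114.2 per unit

Social marginal cost = private MC + MEC = 47.6 + 2.3q.
Set SMC = demand: 47.6 + 2.3q = 232.9 - 0.3q → q* = 71.2692.
The Pigouvian tax equals MEC at q*: 7.3 + 1.5×71.2692 = 114.2038.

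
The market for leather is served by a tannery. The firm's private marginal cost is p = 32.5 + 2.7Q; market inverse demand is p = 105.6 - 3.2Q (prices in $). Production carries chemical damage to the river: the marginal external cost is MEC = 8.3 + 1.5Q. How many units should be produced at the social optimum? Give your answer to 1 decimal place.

Q* = 8.8

Social marginal cost = private MC + MEC = 40.8 + 4.2Q.
Set SMC = demand: 40.8 + 4.2Q = 105.6 - 3.2Q → Q* = 8.7568.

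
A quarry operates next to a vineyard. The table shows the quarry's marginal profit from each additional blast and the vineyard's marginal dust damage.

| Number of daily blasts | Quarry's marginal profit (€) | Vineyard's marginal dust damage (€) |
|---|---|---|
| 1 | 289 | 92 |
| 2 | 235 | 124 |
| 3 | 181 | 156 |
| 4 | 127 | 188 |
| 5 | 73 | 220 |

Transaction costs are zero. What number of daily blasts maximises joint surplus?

3

Bargaining reaches the level where marginal profit last exceeds marginal dust damage.
That holds through level 3 (181 ≥ 156) but not at 4 (127 < 188).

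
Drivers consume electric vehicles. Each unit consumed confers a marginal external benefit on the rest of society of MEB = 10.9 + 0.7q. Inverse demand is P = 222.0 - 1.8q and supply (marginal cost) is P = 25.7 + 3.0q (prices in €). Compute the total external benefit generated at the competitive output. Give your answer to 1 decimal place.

€1031.1

Market equilibrium (private): 25.7 + 3.0q = 222.0 - 1.8q → q_m = 40.8958.
Total external benefit = ∫₀^{q_m} (10.9 + 0.7q) dq = 10.9×40.8958 + ½×0.7×40.8958² = 1031.1275.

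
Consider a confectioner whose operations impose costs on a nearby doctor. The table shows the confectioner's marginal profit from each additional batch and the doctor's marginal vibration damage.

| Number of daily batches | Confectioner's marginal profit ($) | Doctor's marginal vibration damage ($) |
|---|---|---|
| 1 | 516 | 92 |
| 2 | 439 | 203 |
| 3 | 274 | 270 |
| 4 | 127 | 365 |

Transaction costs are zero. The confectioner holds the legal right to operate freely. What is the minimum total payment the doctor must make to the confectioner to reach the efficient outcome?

$127

Left alone the confectioner would choose level 4 (marginal profit stays positive).
Efficient level: k* = 3 (marginal profit ≥ marginal vibration damage through 3).
The doctor must at least cover the confectioner's forgone profit from cutting 4→3: 127 = 127.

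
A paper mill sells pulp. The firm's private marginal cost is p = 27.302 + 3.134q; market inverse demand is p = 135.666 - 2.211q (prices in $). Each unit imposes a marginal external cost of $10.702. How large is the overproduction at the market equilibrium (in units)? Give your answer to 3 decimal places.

Market equilibrium (private): 27.302 + 3.134q = 135.666 - 2.211q → q_m = 20.2739.
Social marginal cost = private MC + MEC = 38.004 + 3.134q.
Set SMC = demand: 38.004 + 3.134q = 135.666 - 2.211q → q* = 18.2717.
Gap = |20.2739 − 18.2717| = 2.0022.

2.002 units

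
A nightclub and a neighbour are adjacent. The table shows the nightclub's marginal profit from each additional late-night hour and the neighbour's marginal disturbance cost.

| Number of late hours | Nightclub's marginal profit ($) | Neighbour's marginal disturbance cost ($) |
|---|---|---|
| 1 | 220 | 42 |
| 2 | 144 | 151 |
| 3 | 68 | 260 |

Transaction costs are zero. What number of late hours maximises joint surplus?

1

Bargaining reaches the level where marginal profit last exceeds marginal disturbance cost.
That holds through level 1 (220 ≥ 42) but not at 2 (144 < 151).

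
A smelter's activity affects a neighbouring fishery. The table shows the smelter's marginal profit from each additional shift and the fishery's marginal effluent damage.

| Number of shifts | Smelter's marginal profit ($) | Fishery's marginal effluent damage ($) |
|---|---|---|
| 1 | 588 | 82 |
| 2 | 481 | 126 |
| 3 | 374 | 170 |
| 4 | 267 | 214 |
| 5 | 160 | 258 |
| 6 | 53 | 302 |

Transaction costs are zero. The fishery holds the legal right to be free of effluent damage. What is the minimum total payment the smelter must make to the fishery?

$592

Efficient level: marginal profit ≥ marginal effluent damage through level 4, so k* = 4.
With the fishery holding the right, the smelter must at least compensate total damage at k*: 82 + 126 + 170 + 214 = 592.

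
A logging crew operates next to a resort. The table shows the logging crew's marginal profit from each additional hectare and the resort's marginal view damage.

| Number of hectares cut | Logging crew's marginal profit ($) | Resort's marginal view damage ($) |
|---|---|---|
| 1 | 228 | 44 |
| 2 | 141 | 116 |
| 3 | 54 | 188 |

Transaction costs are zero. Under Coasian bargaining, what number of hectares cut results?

Bargaining reaches the level where marginal profit last exceeds marginal view damage.
That holds through level 2 (141 ≥ 116) but not at 3 (54 < 188).

2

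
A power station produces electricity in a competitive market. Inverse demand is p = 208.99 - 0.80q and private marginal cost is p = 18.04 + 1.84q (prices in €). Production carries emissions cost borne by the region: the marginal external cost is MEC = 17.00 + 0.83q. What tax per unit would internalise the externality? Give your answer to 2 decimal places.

Social marginal cost = private MC + MEC = 35.04 + 2.67q.
Set SMC = demand: 35.04 + 2.67q = 208.99 - 0.80q → q* = 50.1297.
The Pigouvian tax equals MEC at q*: 17.00 + 0.83×50.1297 = 58.6077.

tax = €58.61 per unit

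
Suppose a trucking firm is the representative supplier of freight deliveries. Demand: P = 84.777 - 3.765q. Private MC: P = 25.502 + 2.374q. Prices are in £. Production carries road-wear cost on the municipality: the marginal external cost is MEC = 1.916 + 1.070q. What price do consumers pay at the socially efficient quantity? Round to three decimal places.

Social marginal cost = private MC + MEC = 27.418 + 3.444q.
Set SMC = demand: 27.418 + 3.444q = 84.777 - 3.765q → q* = 7.9566.
Consumer price on the demand curve at q*: 84.777 − 3.765×7.9566 = 54.8204.

P = £54.820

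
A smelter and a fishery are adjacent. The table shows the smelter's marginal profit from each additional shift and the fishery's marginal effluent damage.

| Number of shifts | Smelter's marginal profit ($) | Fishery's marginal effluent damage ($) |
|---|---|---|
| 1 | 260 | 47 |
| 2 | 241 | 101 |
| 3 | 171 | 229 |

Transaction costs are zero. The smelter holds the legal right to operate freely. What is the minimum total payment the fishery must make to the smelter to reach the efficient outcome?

Left alone the smelter would choose level 3 (marginal profit stays positive).
Efficient level: k* = 2 (marginal profit ≥ marginal effluent damage through 2).
The fishery must at least cover the smelter's forgone profit from cutting 3→2: 171 = 171.

$171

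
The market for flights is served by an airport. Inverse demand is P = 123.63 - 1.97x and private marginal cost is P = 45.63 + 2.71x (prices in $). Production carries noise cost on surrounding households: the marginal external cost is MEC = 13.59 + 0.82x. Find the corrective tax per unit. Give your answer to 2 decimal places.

tax = $23.19 per unit

Social marginal cost = private MC + MEC = 59.22 + 3.53x.
Set SMC = demand: 59.22 + 3.53x = 123.63 - 1.97x → x* = 11.7109.
The Pigouvian tax equals MEC at x*: 13.59 + 0.82×11.7109 = 23.1929.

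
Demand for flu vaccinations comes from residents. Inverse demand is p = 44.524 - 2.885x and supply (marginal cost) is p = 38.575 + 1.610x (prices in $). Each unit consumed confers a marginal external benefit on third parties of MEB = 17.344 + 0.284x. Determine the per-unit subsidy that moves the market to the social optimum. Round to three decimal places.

subsidy = $18.915 per unit

Social marginal benefit = demand + MEB = 61.868 - 2.601x.
Set SMB = MC: 61.868 - 2.601x = 38.575 + 1.610x → x* = 5.5315.
The Pigouvian subsidy equals MEB at x*: 17.344 + 0.284×5.5315 = 18.9149.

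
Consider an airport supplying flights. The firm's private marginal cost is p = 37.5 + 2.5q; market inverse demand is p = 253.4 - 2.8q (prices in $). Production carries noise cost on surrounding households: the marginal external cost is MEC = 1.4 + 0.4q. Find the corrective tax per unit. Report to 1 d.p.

tax = $16.5 per unit

Social marginal cost = private MC + MEC = 38.9 + 2.9q.
Set SMC = demand: 38.9 + 2.9q = 253.4 - 2.8q → q* = 37.6316.
The Pigouvian tax equals MEC at q*: 1.4 + 0.4×37.6316 = 16.4526.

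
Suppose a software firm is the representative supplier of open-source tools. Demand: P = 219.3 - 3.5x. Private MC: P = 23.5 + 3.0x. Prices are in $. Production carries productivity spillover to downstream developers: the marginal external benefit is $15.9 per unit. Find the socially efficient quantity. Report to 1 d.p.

x* = 32.6

Social marginal cost = private MC − MEB = 7.6 + 3.0x.
Set SMC = demand: 7.6 + 3.0x = 219.3 - 3.5x → x* = 32.5692.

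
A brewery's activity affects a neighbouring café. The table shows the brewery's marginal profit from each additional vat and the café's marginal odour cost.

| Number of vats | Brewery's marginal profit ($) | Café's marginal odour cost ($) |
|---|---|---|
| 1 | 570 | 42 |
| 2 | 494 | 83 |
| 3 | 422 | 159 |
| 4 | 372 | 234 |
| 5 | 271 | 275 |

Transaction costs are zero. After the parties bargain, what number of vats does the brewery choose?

Bargaining reaches the level where marginal profit last exceeds marginal odour cost.
That holds through level 4 (372 ≥ 234) but not at 5 (271 < 275).

4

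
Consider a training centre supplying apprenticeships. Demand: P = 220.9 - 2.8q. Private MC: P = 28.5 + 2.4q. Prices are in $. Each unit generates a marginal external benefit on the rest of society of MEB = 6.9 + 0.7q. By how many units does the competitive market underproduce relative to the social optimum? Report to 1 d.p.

Market equilibrium (private): 28.5 + 2.4q = 220.9 - 2.8q → q_m = 37.0000.
Social marginal cost = private MC − MEB = 21.6 + 1.7q.
Set SMC = demand: 21.6 + 1.7q = 220.9 - 2.8q → q* = 44.2889.
Gap = |37.0000 − 44.2889| = 7.2889.

7.3 units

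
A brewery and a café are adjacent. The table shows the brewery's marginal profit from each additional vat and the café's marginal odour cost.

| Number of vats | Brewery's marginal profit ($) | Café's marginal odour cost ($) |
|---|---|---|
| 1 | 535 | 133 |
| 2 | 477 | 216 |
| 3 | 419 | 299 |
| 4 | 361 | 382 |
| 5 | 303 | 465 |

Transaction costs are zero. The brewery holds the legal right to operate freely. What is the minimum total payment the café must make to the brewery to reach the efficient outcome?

$664

Left alone the brewery would choose level 5 (marginal profit stays positive).
Efficient level: k* = 3 (marginal profit ≥ marginal odour cost through 3).
The café must at least cover the brewery's forgone profit from cutting 5→3: 361 + 303 = 664.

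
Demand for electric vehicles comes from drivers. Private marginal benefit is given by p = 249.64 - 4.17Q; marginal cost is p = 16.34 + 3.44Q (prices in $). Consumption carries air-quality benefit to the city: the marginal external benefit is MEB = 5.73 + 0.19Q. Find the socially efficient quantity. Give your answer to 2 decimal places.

Q* = 32.21

Social marginal benefit = demand + MEB = 255.37 - 3.98Q.
Set SMB = MC: 255.37 - 3.98Q = 16.34 + 3.44Q → Q* = 32.2143.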